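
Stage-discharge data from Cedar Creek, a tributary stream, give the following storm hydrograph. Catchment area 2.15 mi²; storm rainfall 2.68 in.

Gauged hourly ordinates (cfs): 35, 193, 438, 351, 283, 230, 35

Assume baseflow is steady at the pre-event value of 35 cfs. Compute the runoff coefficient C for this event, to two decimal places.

C ≈ 0.35

ΣQ_DR = 1320 cfs; V = ΣQ_DR·Δt = 4.752 × 10^6 ft³.
Runoff depth d = V / A = 0.9514 in.
C = d / P = 0.9514 / 2.68 = 0.35.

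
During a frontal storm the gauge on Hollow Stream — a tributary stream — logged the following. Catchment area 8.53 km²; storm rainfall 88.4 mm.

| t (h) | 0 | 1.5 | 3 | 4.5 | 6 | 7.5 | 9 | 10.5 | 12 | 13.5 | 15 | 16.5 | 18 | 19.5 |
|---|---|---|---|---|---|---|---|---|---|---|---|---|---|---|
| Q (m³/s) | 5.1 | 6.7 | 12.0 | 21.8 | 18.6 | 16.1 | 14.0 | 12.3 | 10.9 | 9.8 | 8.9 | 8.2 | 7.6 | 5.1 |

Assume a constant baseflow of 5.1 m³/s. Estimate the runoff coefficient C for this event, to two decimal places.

ΣQ_DR = 85.70 m³/s; V = ΣQ_DR·Δt = 4.628 × 10^5 m³.
Runoff depth d = V / A = 54.25 mm.
C = d / P = 54.25 / 88.4 = 0.61.

C ≈ 0.61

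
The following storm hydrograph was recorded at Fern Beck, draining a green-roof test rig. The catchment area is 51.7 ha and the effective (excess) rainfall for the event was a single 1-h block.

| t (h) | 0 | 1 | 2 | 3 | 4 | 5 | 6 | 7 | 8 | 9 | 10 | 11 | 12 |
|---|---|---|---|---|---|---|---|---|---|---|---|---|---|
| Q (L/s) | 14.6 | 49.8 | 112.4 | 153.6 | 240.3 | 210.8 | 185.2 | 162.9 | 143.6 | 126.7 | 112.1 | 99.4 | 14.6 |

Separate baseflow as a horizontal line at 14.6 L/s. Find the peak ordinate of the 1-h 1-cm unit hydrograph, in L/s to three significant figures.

U_p ≈ 226 L/s

Direct runoff: 0.0, 35.2, 97.8, 139.0, 225.7, 196.2, 170.6, 148.3, 129.0, 112.1, 97.5, 84.8, 0.0 L/s; ΣQ_DR = 1436 L/s, peak = 225.7 L/s.
Runoff depth d = ΣQ_DR·Δt / A = 1436 × 3600 / (51.7 ha) = 10.00 mm.
The 1-cm UH is the DRH scaled by (10 mm)/d, so U_p = 225.7 × 10/10.00 = 226 L/s.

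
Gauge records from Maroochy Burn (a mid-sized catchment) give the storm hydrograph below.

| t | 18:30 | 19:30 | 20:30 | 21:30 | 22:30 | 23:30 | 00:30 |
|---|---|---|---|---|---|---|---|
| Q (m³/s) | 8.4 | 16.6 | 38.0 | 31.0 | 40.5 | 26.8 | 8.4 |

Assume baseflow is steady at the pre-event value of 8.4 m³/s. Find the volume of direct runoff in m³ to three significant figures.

Direct-runoff ordinates (Q − Q_b): 0.0, 8.2, 29.6, 22.6, 32.1, 18.4, 0.0 m³/s.
ΣQ_DR = 110.9 m³/s.
With Δt = 1 h = 3600 s, V = ΣQ_DR · Δt = 110.9 × 3600 = 3.99 × 10^5 m³.

V ≈ 3.99 × 10^5 m³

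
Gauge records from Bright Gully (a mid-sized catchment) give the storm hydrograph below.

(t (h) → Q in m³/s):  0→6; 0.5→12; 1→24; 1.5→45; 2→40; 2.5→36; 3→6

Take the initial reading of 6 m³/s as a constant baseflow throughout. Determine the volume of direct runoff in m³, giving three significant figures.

V ≈ 2.29 × 10^5 m³

Direct-runoff ordinates (Q − Q_b): 0.0, 6.0, 18.0, 39.0, 34.0, 30.0, 0.0 m³/s.
ΣQ_DR = 127.0 m³/s.
With Δt = 0.5 h = 1800 s, V = ΣQ_DR · Δt = 127.0 × 1800 = 2.29 × 10^5 m³.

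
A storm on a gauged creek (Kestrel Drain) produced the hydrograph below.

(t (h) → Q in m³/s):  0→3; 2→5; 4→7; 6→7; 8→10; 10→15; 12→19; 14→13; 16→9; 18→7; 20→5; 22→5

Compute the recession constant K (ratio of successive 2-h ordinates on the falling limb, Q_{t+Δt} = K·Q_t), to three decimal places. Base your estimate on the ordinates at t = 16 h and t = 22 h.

K ≈ 0.822

Using the recession-limb readings at t = 16 h and t = 22 h: Q falls from 9 to 5 m³/s over 3 intervals.
K = (Q₂/Q₁)^(1/3) = (5/9)^(1/3) = 0.822.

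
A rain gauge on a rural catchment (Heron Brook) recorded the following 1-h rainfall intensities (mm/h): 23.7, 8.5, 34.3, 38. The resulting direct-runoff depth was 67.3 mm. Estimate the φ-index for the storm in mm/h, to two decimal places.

Only the 3 blocks with intensity above φ contribute runoff: 23.7, 34.3, 38 mm/h.
Σ(I−φ)·Δt = d  ⇒  (23.7+34.3+38 − 3φ)·1 = 67.3
φ = (96.00 − 67.3/1) / 3 = 9.57 mm/h.

φ ≈ 9.57 mm/h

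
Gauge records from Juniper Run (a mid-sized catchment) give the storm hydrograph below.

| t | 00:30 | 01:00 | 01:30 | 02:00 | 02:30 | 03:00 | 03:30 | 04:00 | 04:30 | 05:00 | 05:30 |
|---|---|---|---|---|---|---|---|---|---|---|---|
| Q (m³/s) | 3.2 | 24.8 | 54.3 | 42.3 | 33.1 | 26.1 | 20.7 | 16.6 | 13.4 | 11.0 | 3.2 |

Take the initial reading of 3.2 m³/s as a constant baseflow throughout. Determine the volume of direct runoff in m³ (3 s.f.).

V ≈ 3.84 × 10^5 m³

Direct-runoff ordinates (Q − Q_b): 0.0, 21.6, 51.1, 39.1, 29.9, 22.9, 17.5, 13.4, 10.2, 7.8, 0.0 m³/s.
ΣQ_DR = 213.5 m³/s.
With Δt = 0.5 h = 1800 s, V = ΣQ_DR · Δt = 213.5 × 1800 = 3.84 × 10^5 m³.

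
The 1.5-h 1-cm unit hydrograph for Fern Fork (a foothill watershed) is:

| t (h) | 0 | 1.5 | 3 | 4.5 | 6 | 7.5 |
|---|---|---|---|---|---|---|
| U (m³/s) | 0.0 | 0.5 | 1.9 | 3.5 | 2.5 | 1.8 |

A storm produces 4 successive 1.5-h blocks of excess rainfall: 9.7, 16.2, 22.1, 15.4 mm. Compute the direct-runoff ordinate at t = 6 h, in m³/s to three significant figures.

By discrete convolution, Q_j = Σ (P_i / 10 mm) · U_{j−i}.
At t = 6 h (j=4): Q = (9.7/10)·2.5 + (16.2/10)·3.5 + (22.1/10)·1.9 + (15.4/10)·0.5 = 13.1 m³/s.

Q ≈ 13.1 m³/s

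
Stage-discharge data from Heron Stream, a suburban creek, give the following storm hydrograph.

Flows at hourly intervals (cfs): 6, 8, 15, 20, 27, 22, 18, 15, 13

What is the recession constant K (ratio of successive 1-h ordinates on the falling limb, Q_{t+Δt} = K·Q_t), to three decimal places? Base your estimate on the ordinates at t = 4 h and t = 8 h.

K ≈ 0.833

Using the recession-limb readings at t = 4 h and t = 8 h: Q falls from 27 to 13 cfs over 4 intervals.
K = (Q₂/Q₁)^(1/4) = (13/27)^(1/4) = 0.833.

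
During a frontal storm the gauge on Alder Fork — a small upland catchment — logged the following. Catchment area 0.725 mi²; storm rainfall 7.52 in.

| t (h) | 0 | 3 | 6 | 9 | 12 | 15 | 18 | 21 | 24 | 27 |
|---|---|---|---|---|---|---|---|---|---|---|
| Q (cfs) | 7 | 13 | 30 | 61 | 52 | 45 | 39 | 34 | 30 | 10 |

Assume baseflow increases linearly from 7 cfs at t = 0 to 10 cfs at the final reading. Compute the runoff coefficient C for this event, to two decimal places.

C ≈ 0.20

ΣQ_DR = 236.0 cfs; V = ΣQ_DR·Δt = 2.549 × 10^6 ft³.
Runoff depth d = V / A = 1.513 in.
C = d / P = 1.513 / 7.52 = 0.20.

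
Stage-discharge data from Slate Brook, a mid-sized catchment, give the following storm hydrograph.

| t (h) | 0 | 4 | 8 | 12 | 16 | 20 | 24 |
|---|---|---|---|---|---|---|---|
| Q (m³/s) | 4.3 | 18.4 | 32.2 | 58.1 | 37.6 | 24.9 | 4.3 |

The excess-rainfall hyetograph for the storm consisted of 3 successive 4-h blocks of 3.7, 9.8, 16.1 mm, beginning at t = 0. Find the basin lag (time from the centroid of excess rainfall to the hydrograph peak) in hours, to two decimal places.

t_L ≈ 4.32 h

Centroid of excess rainfall: t_c = Σ P_i·t̄_i / ΣP_i = 7.6757 h (block centres at 2, 6, 10 h).
Hydrograph peak occurs at t = 12 h, so basin lag t_L = 12 − 7.6757 = 4.32 h.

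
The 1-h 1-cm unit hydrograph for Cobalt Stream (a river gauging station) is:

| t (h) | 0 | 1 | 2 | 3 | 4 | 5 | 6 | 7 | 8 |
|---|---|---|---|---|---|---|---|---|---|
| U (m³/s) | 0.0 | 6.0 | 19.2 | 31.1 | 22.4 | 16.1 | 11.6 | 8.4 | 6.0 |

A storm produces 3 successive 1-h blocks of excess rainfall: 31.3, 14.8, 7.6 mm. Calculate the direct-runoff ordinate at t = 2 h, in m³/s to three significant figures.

Q ≈ 69.0 m³/s

By discrete convolution, Q_j = Σ (P_i / 10 mm) · U_{j−i}.
At t = 2 h (j=2): Q = (31.3/10)·19.2 + (14.8/10)·6.0 + (7.6/10)·0.0 = 69.0 m³/s.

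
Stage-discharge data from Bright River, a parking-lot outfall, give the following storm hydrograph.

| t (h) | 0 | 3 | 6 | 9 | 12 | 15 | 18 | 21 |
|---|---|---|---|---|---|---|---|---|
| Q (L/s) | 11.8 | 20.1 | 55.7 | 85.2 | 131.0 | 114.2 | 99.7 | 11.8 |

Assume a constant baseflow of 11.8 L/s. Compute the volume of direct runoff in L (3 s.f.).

Direct-runoff ordinates (Q − Q_b): 0.0, 8.3, 43.9, 73.4, 119.2, 102.4, 87.9, 0.0 L/s.
ΣQ_DR = 435.1 L/s.
With Δt = 3 h = 10800 s, V = ΣQ_DR · Δt = 435.1 × 10800 = 4.70 × 10^6 L.

V ≈ 4.70 × 10^6 L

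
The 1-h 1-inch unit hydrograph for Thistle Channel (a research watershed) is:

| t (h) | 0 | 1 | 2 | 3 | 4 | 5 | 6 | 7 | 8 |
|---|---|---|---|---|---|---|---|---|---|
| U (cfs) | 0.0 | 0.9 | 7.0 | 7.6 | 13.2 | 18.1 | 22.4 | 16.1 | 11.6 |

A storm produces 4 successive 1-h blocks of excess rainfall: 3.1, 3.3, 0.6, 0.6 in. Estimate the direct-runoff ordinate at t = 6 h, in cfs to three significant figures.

By discrete convolution, Q_j = Σ (P_i / 1 in) · U_{j−i}.
At t = 6 h (j=6): Q = (3.1/1)·22.4 + (3.3/1)·18.1 + (0.6/1)·13.2 + (0.6/1)·7.6 = 142 cfs.

Q ≈ 142 cfs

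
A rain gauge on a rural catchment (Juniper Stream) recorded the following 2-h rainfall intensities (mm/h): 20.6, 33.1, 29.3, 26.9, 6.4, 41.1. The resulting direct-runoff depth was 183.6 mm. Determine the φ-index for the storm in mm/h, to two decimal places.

φ ≈ 11.84 mm/h

Only the 5 blocks with intensity above φ contribute runoff: 20.6, 33.1, 29.3, 26.9, 41.1 mm/h.
Σ(I−φ)·Δt = d  ⇒  (20.6+33.1+29.3+26.9+41.1 − 5φ)·2 = 183.6
φ = (151.0 − 183.6/2) / 5 = 11.84 mm/h.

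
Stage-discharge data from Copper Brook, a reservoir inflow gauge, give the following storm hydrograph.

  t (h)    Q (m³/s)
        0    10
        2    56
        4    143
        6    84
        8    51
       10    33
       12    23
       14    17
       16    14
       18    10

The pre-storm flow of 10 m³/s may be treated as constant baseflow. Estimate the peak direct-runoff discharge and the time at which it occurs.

Q_p = 133.0 m³/s at t = 4 h

Subtracting baseflow gives direct-runoff ordinates: 0.0, 46.0, 133.0, 74.0, 41.0, 23.0, 13.0, 7.0, 4.0, 0.0 m³/s.
The maximum is 133.0 m³/s, occurring at the reading for t = 4 h.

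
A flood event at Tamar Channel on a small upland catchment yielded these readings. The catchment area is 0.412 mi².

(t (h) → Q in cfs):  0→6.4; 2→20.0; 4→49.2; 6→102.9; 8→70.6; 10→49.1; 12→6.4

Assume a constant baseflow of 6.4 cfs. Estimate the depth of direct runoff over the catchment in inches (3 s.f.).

d ≈ 1.95 in

Direct runoff: 0.0, 13.6, 42.8, 96.5, 64.2, 42.7, 0.0 cfs; ΣQ_DR = 259.8 cfs.
V = ΣQ_DR · Δt = 259.8 × 7200 s = 1.871 × 10^6 ft³.
Over A = 0.412 mi², depth = V / A = 1.95 in.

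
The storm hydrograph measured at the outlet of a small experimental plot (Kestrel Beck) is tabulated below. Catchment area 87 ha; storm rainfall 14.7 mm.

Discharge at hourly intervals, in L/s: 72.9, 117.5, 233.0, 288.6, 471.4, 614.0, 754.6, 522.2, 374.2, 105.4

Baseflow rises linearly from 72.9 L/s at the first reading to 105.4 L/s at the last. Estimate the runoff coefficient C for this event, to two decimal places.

C ≈ 0.75

ΣQ_DR = 2662 L/s; V = ΣQ_DR·Δt = 9.584 × 10^6 L.
Runoff depth d = V / A = 11.02 mm.
C = d / P = 11.02 / 14.7 = 0.75.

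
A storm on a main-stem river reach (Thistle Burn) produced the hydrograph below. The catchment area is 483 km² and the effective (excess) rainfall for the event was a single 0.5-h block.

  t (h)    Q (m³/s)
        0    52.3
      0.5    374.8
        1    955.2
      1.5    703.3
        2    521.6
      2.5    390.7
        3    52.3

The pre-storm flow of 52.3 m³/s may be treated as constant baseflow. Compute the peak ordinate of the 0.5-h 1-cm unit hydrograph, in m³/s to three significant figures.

Direct runoff: 0.0, 322.5, 902.9, 651.0, 469.3, 338.4, 0.0 m³/s; ΣQ_DR = 2684 m³/s, peak = 902.9 m³/s.
Runoff depth d = ΣQ_DR·Δt / A = 2684 × 1800 / (483 km²) = 10.00 mm.
The 1-cm UH is the DRH scaled by (10 mm)/d, so U_p = 902.9 × 10/10.00 = 903 m³/s.

U_p ≈ 903 m³/s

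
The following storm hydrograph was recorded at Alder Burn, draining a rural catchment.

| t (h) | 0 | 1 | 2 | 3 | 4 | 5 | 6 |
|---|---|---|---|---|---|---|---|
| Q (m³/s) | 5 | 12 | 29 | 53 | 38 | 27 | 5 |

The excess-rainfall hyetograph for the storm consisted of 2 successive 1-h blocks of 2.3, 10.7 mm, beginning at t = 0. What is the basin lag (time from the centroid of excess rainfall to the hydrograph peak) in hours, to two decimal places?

Centroid of excess rainfall: t_c = Σ P_i·t̄_i / ΣP_i = 1.3231 h (block centres at 0.5, 1.5 h).
Hydrograph peak occurs at t = 3 h, so basin lag t_L = 3 − 1.3231 = 1.68 h.

t_L ≈ 1.68 h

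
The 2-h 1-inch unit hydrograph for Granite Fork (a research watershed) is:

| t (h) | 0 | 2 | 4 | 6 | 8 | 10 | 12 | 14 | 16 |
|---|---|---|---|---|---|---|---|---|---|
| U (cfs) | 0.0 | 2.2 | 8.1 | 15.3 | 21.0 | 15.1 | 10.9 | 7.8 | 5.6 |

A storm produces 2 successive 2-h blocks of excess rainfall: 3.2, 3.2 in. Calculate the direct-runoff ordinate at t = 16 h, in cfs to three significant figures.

By discrete convolution, Q_j = Σ (P_i / 1 in) · U_{j−i}.
At t = 16 h (j=8): Q = (3.2/1)·5.6 + (3.2/1)·7.8 = 42.9 cfs.

Q ≈ 42.9 cfs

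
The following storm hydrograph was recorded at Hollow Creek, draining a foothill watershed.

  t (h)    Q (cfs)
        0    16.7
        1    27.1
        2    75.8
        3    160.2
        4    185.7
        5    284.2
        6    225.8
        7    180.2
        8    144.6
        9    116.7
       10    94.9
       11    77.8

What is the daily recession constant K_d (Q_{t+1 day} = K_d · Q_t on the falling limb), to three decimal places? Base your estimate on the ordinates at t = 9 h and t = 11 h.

K_d ≈ 0.008

Between t = 9 h and t = 11 h the flow falls from 116.7 to 77.8 cfs over 2×1 h = 2 h.
Per-interval ratio K = (77.8/116.7)^(1/2) = 0.8165; K_d = K^(24/1) = 0.008.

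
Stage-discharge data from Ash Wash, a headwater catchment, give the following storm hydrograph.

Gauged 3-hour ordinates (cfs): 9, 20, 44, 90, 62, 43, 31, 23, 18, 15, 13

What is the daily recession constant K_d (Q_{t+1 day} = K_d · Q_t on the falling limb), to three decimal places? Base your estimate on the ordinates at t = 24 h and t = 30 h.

Between t = 24 h and t = 30 h the flow falls from 18 to 13 cfs over 2×3 h = 6 h.
Per-interval ratio K = (13/18)^(1/2) = 0.8498; K_d = K^(24/3) = 0.272.

K_d ≈ 0.272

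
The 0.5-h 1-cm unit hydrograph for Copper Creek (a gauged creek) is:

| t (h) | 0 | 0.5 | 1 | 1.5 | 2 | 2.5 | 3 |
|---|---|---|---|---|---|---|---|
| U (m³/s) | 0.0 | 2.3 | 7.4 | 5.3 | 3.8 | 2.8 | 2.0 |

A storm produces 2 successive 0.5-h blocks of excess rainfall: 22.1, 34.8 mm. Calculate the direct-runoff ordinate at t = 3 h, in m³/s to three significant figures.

By discrete convolution, Q_j = Σ (P_i / 10 mm) · U_{j−i}.
At t = 3 h (j=6): Q = (22.1/10)·2.0 + (34.8/10)·2.8 = 14.2 m³/s.

Q ≈ 14.2 m³/s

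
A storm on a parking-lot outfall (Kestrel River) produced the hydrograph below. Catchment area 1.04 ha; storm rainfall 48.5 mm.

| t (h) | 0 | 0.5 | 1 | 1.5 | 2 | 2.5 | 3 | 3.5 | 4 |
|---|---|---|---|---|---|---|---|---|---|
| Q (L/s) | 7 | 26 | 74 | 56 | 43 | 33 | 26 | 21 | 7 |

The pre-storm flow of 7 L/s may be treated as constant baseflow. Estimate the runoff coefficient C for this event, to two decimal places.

C ≈ 0.82

ΣQ_DR = 230.0 L/s; V = ΣQ_DR·Δt = 4.140 × 10^5 L.
Runoff depth d = V / A = 39.81 mm.
C = d / P = 39.81 / 48.5 = 0.82.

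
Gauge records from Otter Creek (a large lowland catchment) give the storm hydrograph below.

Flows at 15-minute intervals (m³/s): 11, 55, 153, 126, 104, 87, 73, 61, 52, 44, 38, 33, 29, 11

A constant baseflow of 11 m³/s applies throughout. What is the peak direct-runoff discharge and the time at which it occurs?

Q_p = 142.0 m³/s at t = 0.5 h

Subtracting baseflow gives direct-runoff ordinates: 0.0, 44.0, 142.0, 115.0, 93.0, 76.0, 62.0, 50.0, 41.0, 33.0, 27.0, 22.0, 18.0, 0.0 m³/s.
The maximum is 142.0 m³/s, occurring at the reading for t = 0.5 h.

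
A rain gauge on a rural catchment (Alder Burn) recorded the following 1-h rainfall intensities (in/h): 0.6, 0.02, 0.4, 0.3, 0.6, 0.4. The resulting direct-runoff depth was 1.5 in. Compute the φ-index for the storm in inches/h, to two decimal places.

Only the 5 blocks with intensity above φ contribute runoff: 0.6, 0.4, 0.3, 0.6, 0.4 in/h.
Σ(I−φ)·Δt = d  ⇒  (0.6+0.4+0.3+0.6+0.4 − 5φ)·1 = 1.5
φ = (2.300 − 1.5/1) / 5 = 0.16 in/h.

φ ≈ 0.16 in/h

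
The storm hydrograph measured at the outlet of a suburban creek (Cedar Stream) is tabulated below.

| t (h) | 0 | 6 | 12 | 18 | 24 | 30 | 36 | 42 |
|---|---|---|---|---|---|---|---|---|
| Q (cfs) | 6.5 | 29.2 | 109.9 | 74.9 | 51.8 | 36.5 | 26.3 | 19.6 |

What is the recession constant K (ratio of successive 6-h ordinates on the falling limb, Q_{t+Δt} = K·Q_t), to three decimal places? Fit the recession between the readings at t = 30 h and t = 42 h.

K ≈ 0.733

Using the recession-limb readings at t = 30 h and t = 42 h: Q falls from 36.5 to 19.6 cfs over 2 intervals.
K = (Q₂/Q₁)^(1/2) = (19.6/36.5)^(1/2) = 0.733.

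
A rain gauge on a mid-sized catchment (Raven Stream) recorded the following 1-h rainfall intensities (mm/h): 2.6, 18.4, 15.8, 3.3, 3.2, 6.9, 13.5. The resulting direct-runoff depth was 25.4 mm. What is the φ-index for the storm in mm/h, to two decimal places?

Only the 3 blocks with intensity above φ contribute runoff: 18.4, 15.8, 13.5 mm/h.
Σ(I−φ)·Δt = d  ⇒  (18.4+15.8+13.5 − 3φ)·1 = 25.4
φ = (47.70 − 25.4/1) / 3 = 7.43 mm/h.

φ ≈ 7.43 mm/h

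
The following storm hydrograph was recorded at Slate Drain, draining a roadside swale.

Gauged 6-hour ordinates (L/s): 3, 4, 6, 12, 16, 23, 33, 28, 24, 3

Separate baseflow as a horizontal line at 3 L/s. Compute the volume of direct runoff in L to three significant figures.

Direct-runoff ordinates (Q − Q_b): 0.0, 1.0, 3.0, 9.0, 13.0, 20.0, 30.0, 25.0, 21.0, 0.0 L/s.
ΣQ_DR = 122.0 L/s.
With Δt = 6 h = 21600 s, V = ΣQ_DR · Δt = 122.0 × 21600 = 2.64 × 10^6 L.

V ≈ 2.64 × 10^6 L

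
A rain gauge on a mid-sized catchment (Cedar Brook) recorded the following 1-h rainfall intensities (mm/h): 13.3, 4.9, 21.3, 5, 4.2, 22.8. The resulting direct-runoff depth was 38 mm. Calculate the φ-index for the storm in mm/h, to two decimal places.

φ ≈ 6.47 mm/h

Only the 3 blocks with intensity above φ contribute runoff: 13.3, 21.3, 22.8 mm/h.
Σ(I−φ)·Δt = d  ⇒  (13.3+21.3+22.8 − 3φ)·1 = 38
φ = (57.40 − 38/1) / 3 = 6.47 mm/h.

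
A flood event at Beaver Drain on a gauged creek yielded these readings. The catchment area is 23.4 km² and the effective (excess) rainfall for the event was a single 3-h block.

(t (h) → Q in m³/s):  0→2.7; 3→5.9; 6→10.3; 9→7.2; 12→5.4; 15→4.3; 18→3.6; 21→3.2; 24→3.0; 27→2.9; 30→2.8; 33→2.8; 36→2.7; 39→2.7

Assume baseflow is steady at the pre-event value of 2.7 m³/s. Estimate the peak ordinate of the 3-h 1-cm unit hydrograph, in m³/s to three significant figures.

U_p ≈ 7.59 m³/s

Direct runoff: 0.0, 3.2, 7.6, 4.5, 2.7, 1.6, 0.9, 0.5, 0.3, 0.2, 0.1, 0.1, 0.0, 0.0 m³/s; ΣQ_DR = 21.70 m³/s, peak = 7.6 m³/s.
Runoff depth d = ΣQ_DR·Δt / A = 21.70 × 10800 / (23.4 km²) = 10.02 mm.
The 1-cm UH is the DRH scaled by (10 mm)/d, so U_p = 7.6 × 10/10.02 = 7.59 m³/s.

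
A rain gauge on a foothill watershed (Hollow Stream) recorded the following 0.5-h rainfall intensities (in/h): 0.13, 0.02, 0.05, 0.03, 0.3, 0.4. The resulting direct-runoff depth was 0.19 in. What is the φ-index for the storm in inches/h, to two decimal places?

φ ≈ 0.16 in/h

Only the 2 blocks with intensity above φ contribute runoff: 0.3, 0.4 in/h.
Σ(I−φ)·Δt = d  ⇒  (0.3+0.4 − 2φ)·0.5 = 0.19
φ = (0.7000 − 0.19/0.5) / 2 = 0.16 in/h.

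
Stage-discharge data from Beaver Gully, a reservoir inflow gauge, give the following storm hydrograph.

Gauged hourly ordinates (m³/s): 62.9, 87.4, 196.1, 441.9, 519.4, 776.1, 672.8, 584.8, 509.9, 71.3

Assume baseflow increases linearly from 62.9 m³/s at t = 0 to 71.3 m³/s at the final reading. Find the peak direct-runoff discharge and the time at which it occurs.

Q_p = 708.53 m³/s at t = 5 h

Subtracting baseflow gives direct-runoff ordinates: 0.00, 23.57, 131.33, 376.20, 452.77, 708.53, 604.30, 515.37, 439.53, 0.00 m³/s.
The maximum is 708.53 m³/s, occurring at the reading for t = 5 h.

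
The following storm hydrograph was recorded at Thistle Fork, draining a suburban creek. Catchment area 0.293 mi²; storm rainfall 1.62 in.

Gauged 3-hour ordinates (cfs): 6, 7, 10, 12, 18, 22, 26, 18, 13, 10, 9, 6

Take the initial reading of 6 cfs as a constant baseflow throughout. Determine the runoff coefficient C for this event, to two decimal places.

ΣQ_DR = 85.00 cfs; V = ΣQ_DR·Δt = 9.180 × 10^5 ft³.
Runoff depth d = V / A = 1.349 in.
C = d / P = 1.349 / 1.62 = 0.83.

C ≈ 0.83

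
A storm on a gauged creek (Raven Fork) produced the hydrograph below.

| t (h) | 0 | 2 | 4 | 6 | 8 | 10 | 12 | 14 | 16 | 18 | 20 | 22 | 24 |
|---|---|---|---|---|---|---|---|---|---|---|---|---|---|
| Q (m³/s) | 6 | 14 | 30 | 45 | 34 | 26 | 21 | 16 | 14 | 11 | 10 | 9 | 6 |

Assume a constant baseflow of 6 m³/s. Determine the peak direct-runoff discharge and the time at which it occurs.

Subtracting baseflow gives direct-runoff ordinates: 0.0, 8.0, 24.0, 39.0, 28.0, 20.0, 15.0, 10.0, 8.0, 5.0, 4.0, 3.0, 0.0 m³/s.
The maximum is 39.0 m³/s, occurring at the reading for t = 6 h.

Q_p = 39.0 m³/s at t = 6 h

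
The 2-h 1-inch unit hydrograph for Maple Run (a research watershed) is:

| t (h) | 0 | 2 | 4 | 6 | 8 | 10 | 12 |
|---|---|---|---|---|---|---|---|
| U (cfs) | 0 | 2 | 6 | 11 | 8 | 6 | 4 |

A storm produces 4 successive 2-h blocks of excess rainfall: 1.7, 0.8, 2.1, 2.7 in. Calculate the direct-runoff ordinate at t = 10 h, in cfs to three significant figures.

Q ≈ 55.9 cfs

By discrete convolution, Q_j = Σ (P_i / 1 in) · U_{j−i}.
At t = 10 h (j=5): Q = (1.7/1)·6 + (0.8/1)·8 + (2.1/1)·11 + (2.7/1)·6 = 55.9 cfs.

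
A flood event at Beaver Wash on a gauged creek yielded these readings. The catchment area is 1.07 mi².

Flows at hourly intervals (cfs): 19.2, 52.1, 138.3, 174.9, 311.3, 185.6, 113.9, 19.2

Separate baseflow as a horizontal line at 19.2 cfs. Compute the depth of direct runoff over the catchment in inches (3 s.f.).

Direct runoff: 0.0, 32.9, 119.1, 155.7, 292.1, 166.4, 94.7, 0.0 cfs; ΣQ_DR = 860.9 cfs.
V = ΣQ_DR · Δt = 860.9 × 3600 s = 3.099 × 10^6 ft³.
Over A = 1.07 mi², depth = V / A = 1.25 in.

d ≈ 1.25 in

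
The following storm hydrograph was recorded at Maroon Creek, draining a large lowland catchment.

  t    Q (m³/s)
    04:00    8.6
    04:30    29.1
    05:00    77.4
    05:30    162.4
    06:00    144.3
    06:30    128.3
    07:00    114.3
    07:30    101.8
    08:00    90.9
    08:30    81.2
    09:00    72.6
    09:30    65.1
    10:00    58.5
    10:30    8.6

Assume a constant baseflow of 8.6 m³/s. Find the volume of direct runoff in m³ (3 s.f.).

V ≈ 1.84 × 10^6 m³

Direct-runoff ordinates (Q − Q_b): 0.0, 20.5, 68.8, 153.8, 135.7, 119.7, 105.7, 93.2, 82.3, 72.6, 64.0, 56.5, 49.9, 0.0 m³/s.
ΣQ_DR = 1023 m³/s.
With Δt = 0.5 h = 1800 s, V = ΣQ_DR · Δt = 1023 × 1800 = 1.84 × 10^6 m³.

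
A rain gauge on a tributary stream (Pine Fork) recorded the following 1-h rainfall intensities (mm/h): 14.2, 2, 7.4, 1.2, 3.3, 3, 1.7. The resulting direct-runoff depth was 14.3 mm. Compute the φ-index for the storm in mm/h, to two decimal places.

Only the 2 blocks with intensity above φ contribute runoff: 14.2, 7.4 mm/h.
Σ(I−φ)·Δt = d  ⇒  (14.2+7.4 − 2φ)·1 = 14.3
φ = (21.60 − 14.3/1) / 2 = 3.65 mm/h.

φ ≈ 3.65 mm/h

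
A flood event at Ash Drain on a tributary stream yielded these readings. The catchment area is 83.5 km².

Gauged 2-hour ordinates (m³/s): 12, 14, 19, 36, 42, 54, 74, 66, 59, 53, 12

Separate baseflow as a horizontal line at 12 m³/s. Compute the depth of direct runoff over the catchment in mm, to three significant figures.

d ≈ 26.6 mm

Direct runoff: 0.0, 2.0, 7.0, 24.0, 30.0, 42.0, 62.0, 54.0, 47.0, 41.0, 0.0 m³/s; ΣQ_DR = 309.0 m³/s.
V = ΣQ_DR · Δt = 309.0 × 7200 s = 2.225 × 10^6 m³.
Over A = 83.5 km², depth = V / A = 26.6 mm.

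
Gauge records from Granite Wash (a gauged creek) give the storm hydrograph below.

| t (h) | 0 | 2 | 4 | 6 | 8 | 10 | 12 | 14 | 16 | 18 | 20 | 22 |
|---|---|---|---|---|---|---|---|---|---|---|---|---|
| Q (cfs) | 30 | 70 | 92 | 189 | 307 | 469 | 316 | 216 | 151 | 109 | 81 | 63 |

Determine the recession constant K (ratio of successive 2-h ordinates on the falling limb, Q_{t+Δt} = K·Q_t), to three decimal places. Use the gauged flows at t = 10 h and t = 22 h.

K ≈ 0.716

Using the recession-limb readings at t = 10 h and t = 22 h: Q falls from 469 to 63 cfs over 6 intervals.
K = (Q₂/Q₁)^(1/6) = (63/469)^(1/6) = 0.716.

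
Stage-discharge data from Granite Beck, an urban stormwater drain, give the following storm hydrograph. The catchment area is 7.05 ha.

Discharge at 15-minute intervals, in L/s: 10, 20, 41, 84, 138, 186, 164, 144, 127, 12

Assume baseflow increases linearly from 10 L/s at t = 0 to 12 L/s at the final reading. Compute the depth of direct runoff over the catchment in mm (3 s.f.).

d ≈ 10.4 mm

Direct runoff: 0.00, 9.78, 30.56, 73.33, 127.11, 174.89, 152.67, 132.44, 115.22, 0.00 L/s; ΣQ_DR = 816.0 L/s.
V = ΣQ_DR · Δt = 816.0 × 900 s = 7.344 × 10^5 L.
Over A = 7.05 ha, depth = V / A = 10.4 mm.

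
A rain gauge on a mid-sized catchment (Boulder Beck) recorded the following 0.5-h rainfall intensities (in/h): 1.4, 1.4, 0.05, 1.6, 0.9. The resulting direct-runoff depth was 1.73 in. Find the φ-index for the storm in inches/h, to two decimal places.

φ ≈ 0.46 in/h

Only the 4 blocks with intensity above φ contribute runoff: 1.4, 1.4, 1.6, 0.9 in/h.
Σ(I−φ)·Δt = d  ⇒  (1.4+1.4+1.6+0.9 − 4φ)·0.5 = 1.73
φ = (5.300 − 1.73/0.5) / 4 = 0.46 in/h.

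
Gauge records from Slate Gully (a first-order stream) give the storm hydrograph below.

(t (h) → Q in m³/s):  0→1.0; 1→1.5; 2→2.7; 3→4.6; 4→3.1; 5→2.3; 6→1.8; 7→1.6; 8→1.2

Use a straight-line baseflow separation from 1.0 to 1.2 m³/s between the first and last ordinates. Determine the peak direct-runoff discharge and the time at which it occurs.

Subtracting baseflow gives direct-runoff ordinates: 0.00, 0.47, 1.65, 3.52, 2.00, 1.18, 0.65, 0.42, 0.00 m³/s.
The maximum is 3.52 m³/s, occurring at the reading for t = 3 h.

Q_p = 3.52 m³/s at t = 3 h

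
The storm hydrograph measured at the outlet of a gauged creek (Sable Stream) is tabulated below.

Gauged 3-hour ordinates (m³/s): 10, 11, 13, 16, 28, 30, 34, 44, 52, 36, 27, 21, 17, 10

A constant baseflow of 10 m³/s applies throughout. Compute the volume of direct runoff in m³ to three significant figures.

V ≈ 2.26 × 10^6 m³

Direct-runoff ordinates (Q − Q_b): 0.0, 1.0, 3.0, 6.0, 18.0, 20.0, 24.0, 34.0, 42.0, 26.0, 17.0, 11.0, 7.0, 0.0 m³/s.
ΣQ_DR = 209.0 m³/s.
With Δt = 3 h = 10800 s, V = ΣQ_DR · Δt = 209.0 × 10800 = 2.26 × 10^6 m³.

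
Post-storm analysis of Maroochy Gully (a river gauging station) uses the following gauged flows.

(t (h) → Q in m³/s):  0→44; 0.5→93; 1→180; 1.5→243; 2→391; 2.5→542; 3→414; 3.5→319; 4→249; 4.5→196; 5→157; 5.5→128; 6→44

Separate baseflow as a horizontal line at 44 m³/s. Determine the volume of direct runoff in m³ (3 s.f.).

V ≈ 4.37 × 10^6 m³

Direct-runoff ordinates (Q − Q_b): 0.0, 49.0, 136.0, 199.0, 347.0, 498.0, 370.0, 275.0, 205.0, 152.0, 113.0, 84.0, 0.0 m³/s.
ΣQ_DR = 2428 m³/s.
With Δt = 0.5 h = 1800 s, V = ΣQ_DR · Δt = 2428 × 1800 = 4.37 × 10^6 m³.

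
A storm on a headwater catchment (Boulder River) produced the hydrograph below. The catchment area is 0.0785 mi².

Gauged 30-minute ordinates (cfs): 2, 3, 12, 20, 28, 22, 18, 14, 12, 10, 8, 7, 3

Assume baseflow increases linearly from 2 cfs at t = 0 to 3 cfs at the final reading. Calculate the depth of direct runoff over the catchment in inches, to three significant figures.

Direct runoff: 0.00, 0.92, 9.83, 17.75, 25.67, 19.58, 15.50, 11.42, 9.33, 7.25, 5.17, 4.08, 0.00 cfs; ΣQ_DR = 126.5 cfs.
V = ΣQ_DR · Δt = 126.5 × 1800 s = 2.277 × 10^5 ft³.
Over A = 0.0785 mi², depth = V / A = 1.25 in.

d ≈ 1.25 in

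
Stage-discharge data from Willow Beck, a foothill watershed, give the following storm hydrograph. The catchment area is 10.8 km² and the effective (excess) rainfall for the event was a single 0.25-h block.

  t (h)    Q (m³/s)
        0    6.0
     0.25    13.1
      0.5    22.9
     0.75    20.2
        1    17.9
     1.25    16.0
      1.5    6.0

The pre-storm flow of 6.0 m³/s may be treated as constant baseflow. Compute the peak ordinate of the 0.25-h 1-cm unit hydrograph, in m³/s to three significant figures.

Direct runoff: 0.0, 7.1, 16.9, 14.2, 11.9, 10.0, 0.0 m³/s; ΣQ_DR = 60.10 m³/s, peak = 16.9 m³/s.
Runoff depth d = ΣQ_DR·Δt / A = 60.10 × 900 / (10.8 km²) = 5.008 mm.
The 1-cm UH is the DRH scaled by (10 mm)/d, so U_p = 16.9 × 10/5.008 = 33.7 m³/s.

U_p ≈ 33.7 m³/s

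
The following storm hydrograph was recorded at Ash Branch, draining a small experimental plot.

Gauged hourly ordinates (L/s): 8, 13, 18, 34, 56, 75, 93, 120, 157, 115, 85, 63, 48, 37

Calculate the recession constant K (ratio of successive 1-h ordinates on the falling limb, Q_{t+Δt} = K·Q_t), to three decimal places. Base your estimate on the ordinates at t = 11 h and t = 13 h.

K ≈ 0.766

Using the recession-limb readings at t = 11 h and t = 13 h: Q falls from 63 to 37 L/s over 2 intervals.
K = (Q₂/Q₁)^(1/2) = (37/63)^(1/2) = 0.766.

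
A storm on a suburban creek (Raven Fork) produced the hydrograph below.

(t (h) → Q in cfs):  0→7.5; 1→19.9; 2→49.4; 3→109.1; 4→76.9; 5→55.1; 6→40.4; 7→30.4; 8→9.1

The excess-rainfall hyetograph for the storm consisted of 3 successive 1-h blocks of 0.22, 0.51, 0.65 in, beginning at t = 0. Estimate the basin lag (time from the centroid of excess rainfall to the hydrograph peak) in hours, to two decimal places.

Centroid of excess rainfall: t_c = Σ P_i·t̄_i / ΣP_i = 1.8116 h (block centres at 0.5, 1.5, 2.5 h).
Hydrograph peak occurs at t = 3 h, so basin lag t_L = 3 − 1.8116 = 1.19 h.

t_L ≈ 1.19 h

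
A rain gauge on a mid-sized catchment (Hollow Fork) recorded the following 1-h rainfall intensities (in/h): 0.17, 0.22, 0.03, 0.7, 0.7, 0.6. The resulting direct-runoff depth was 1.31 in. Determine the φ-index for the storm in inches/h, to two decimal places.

φ ≈ 0.23 in/h

Only the 3 blocks with intensity above φ contribute runoff: 0.7, 0.7, 0.6 in/h.
Σ(I−φ)·Δt = d  ⇒  (0.7+0.7+0.6 − 3φ)·1 = 1.31
φ = (2.000 − 1.31/1) / 3 = 0.23 in/h.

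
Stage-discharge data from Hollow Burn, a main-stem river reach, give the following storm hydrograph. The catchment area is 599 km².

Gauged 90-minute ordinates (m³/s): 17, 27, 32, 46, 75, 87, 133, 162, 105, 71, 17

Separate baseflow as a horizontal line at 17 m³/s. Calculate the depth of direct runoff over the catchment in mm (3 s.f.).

Direct runoff: 0.0, 10.0, 15.0, 29.0, 58.0, 70.0, 116.0, 145.0, 88.0, 54.0, 0.0 m³/s; ΣQ_DR = 585.0 m³/s.
V = ΣQ_DR · Δt = 585.0 × 5400 s = 3.159 × 10^6 m³.
Over A = 599 km², depth = V / A = 5.27 mm.

d ≈ 5.27 mm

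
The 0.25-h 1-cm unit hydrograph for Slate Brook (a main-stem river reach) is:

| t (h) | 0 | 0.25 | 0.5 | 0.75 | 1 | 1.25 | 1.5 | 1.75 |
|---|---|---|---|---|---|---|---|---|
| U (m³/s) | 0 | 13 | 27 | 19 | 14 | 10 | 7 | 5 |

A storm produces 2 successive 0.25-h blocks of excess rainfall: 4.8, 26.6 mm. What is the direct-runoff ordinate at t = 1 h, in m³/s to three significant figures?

Q ≈ 57.3 m³/s

By discrete convolution, Q_j = Σ (P_i / 10 mm) · U_{j−i}.
At t = 1 h (j=4): Q = (4.8/10)·14 + (26.6/10)·19 = 57.3 m³/s.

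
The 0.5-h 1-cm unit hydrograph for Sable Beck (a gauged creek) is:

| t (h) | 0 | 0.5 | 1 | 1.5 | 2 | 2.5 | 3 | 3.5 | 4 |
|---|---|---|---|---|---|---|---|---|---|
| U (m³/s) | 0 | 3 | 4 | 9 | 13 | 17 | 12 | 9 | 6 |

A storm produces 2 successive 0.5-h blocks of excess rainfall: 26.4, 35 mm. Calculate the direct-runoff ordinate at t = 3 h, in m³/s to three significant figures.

Q ≈ 91.2 m³/s

By discrete convolution, Q_j = Σ (P_i / 10 mm) · U_{j−i}.
At t = 3 h (j=6): Q = (26.4/10)·12 + (35/10)·17 = 91.2 m³/s.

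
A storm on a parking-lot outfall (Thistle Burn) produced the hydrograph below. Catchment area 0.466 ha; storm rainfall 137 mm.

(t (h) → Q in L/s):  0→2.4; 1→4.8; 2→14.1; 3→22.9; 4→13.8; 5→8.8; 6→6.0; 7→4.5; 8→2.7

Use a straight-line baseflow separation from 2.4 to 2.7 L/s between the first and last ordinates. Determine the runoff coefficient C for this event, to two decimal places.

ΣQ_DR = 57.05 L/s; V = ΣQ_DR·Δt = 2.054 × 10^5 L.
Runoff depth d = V / A = 44.07 mm.
C = d / P = 44.07 / 137 = 0.32.

C ≈ 0.32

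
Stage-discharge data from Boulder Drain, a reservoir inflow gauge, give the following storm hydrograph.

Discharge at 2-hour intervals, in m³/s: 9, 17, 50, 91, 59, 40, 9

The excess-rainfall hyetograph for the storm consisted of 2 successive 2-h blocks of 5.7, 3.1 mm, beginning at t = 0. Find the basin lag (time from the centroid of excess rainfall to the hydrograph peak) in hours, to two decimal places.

Centroid of excess rainfall: t_c = Σ P_i·t̄_i / ΣP_i = 1.7045 h (block centres at 1, 3 h).
Hydrograph peak occurs at t = 6 h, so basin lag t_L = 6 − 1.7045 = 4.30 h.

t_L ≈ 4.30 h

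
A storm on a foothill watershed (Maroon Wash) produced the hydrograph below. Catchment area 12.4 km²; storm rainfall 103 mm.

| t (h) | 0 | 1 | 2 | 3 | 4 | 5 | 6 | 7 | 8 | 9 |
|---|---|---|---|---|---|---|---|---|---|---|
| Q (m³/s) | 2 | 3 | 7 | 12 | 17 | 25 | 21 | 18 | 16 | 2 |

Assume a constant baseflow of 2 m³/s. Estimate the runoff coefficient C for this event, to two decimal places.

ΣQ_DR = 103.0 m³/s; V = ΣQ_DR·Δt = 3.708 × 10^5 m³.
Runoff depth d = V / A = 29.90 mm.
C = d / P = 29.90 / 103 = 0.29.

C ≈ 0.29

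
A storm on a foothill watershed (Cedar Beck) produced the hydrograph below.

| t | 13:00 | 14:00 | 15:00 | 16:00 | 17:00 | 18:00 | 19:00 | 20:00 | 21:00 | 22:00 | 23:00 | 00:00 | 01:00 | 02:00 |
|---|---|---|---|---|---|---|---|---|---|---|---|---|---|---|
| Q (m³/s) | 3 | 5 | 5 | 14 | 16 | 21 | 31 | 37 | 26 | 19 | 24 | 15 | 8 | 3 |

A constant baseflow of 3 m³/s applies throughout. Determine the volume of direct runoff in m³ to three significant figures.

Direct-runoff ordinates (Q − Q_b): 0.0, 2.0, 2.0, 11.0, 13.0, 18.0, 28.0, 34.0, 23.0, 16.0, 21.0, 12.0, 5.0, 0.0 m³/s.
ΣQ_DR = 185.0 m³/s.
With Δt = 1 h = 3600 s, V = ΣQ_DR · Δt = 185.0 × 3600 = 6.66 × 10^5 m³.

V ≈ 6.66 × 10^5 m³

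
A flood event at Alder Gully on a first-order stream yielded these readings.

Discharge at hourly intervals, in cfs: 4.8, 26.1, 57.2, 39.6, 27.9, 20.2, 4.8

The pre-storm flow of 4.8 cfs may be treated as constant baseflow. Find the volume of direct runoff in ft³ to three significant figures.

V ≈ 5.29 × 10^5 ft³

Direct-runoff ordinates (Q − Q_b): 0.0, 21.3, 52.4, 34.8, 23.1, 15.4, 0.0 cfs.
ΣQ_DR = 147.0 cfs.
With Δt = 1 h = 3600 s, V = ΣQ_DR · Δt = 147.0 × 3600 = 5.29 × 10^5 ft³.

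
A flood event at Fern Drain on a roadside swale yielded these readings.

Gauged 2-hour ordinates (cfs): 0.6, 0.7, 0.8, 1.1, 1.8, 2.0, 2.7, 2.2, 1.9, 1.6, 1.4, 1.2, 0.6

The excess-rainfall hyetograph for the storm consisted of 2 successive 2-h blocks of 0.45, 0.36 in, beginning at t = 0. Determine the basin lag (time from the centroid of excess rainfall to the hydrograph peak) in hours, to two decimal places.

t_L ≈ 10.11 h

Centroid of excess rainfall: t_c = Σ P_i·t̄_i / ΣP_i = 1.8889 h (block centres at 1, 3 h).
Hydrograph peak occurs at t = 12 h, so basin lag t_L = 12 − 1.8889 = 10.11 h.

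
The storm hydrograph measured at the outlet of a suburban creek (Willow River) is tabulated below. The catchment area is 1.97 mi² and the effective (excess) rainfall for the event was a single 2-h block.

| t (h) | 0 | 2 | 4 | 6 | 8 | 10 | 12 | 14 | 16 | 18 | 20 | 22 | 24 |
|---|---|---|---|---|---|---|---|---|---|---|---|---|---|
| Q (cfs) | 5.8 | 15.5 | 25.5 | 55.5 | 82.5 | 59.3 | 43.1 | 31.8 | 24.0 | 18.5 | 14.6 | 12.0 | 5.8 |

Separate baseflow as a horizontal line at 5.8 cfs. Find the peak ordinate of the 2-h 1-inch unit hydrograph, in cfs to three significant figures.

U_p ≈ 153 cfs

Direct runoff: 0.0, 9.7, 19.7, 49.7, 76.7, 53.5, 37.3, 26.0, 18.2, 12.7, 8.8, 6.2, 0.0 cfs; ΣQ_DR = 318.5 cfs, peak = 76.7 cfs.
Runoff depth d = ΣQ_DR·Δt / A = 318.5 × 7200 / (1.97 mi²) = 0.5011 in.
The 1-inch UH is the DRH scaled by (1 in)/d, so U_p = 76.7 × 1/0.5011 = 153 cfs.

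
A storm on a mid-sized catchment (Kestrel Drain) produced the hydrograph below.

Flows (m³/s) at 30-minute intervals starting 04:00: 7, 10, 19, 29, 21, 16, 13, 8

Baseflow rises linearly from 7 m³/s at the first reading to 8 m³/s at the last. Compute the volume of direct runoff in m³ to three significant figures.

V ≈ 1.13 × 10^5 m³

Direct-runoff ordinates (Q − Q_b): 0.00, 2.86, 11.71, 21.57, 13.43, 8.29, 5.14, 0.00 m³/s.
ΣQ_DR = 63.00 m³/s.
With Δt = 0.5 h = 1800 s, V = ΣQ_DR · Δt = 63.00 × 1800 = 1.13 × 10^5 m³.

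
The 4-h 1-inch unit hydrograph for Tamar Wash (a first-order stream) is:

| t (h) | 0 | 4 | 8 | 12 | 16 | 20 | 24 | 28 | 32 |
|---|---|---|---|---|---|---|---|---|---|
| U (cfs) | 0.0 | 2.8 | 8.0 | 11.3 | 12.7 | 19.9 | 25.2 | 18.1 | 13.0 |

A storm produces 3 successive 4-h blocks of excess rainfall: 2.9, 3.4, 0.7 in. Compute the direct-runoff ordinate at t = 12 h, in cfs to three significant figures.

Q ≈ 61.9 cfs

By discrete convolution, Q_j = Σ (P_i / 1 in) · U_{j−i}.
At t = 12 h (j=3): Q = (2.9/1)·11.3 + (3.4/1)·8.0 + (0.7/1)·2.8 = 61.9 cfs.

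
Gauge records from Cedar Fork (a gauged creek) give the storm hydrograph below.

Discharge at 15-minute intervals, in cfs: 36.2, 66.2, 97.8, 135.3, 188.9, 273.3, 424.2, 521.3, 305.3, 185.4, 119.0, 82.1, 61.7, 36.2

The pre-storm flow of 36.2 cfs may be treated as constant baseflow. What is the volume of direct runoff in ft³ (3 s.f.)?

Direct-runoff ordinates (Q − Q_b): 0.0, 30.0, 61.6, 99.1, 152.7, 237.1, 388.0, 485.1, 269.1, 149.2, 82.8, 45.9, 25.5, 0.0 cfs.
ΣQ_DR = 2026 cfs.
With Δt = 0.25 h = 900 s, V = ΣQ_DR · Δt = 2026 × 900 = 1.82 × 10^6 ft³.

V ≈ 1.82 × 10^6 ft³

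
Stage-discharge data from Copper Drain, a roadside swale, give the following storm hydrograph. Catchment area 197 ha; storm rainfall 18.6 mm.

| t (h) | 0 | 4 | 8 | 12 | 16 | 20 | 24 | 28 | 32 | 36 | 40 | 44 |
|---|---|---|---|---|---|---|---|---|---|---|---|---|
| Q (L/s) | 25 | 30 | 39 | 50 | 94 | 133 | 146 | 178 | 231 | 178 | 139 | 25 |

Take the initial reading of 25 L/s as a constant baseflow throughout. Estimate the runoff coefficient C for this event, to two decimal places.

C ≈ 0.38

ΣQ_DR = 968.0 L/s; V = ΣQ_DR·Δt = 1.394 × 10^7 L.
Runoff depth d = V / A = 7.076 mm.
C = d / P = 7.076 / 18.6 = 0.38.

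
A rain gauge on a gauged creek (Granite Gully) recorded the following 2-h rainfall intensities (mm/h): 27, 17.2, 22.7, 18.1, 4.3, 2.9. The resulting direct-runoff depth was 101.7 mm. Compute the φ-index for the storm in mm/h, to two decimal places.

Only the 4 blocks with intensity above φ contribute runoff: 27, 17.2, 22.7, 18.1 mm/h.
Σ(I−φ)·Δt = d  ⇒  (27+17.2+22.7+18.1 − 4φ)·2 = 101.7
φ = (85.00 − 101.7/2) / 4 = 8.54 mm/h.

φ ≈ 8.54 mm/h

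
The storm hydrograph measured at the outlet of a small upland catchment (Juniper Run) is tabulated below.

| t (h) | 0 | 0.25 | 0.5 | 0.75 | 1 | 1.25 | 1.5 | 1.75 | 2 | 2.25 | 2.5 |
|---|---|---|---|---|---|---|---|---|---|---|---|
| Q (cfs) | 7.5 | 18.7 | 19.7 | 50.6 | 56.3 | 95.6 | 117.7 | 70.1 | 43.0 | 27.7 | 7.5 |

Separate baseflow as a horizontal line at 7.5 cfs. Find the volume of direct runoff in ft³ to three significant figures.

V ≈ 3.89 × 10^5 ft³

Direct-runoff ordinates (Q − Q_b): 0.0, 11.2, 12.2, 43.1, 48.8, 88.1, 110.2, 62.6, 35.5, 20.2, 0.0 cfs.
ΣQ_DR = 431.9 cfs.
With Δt = 0.25 h = 900 s, V = ΣQ_DR · Δt = 431.9 × 900 = 3.89 × 10^5 ft³.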